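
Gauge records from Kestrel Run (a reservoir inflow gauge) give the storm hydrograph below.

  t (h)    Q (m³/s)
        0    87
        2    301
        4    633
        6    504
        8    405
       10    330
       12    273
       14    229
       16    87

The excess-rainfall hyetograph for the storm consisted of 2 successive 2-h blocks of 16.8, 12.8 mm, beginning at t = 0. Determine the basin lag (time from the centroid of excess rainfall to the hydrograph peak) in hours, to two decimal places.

Centroid of excess rainfall: t_c = Σ P_i·t̄_i / ΣP_i = 1.8649 h (block centres at 1, 3 h).
Hydrograph peak occurs at t = 4 h, so basin lag t_L = 4 − 1.8649 = 2.14 h.

t_L ≈ 2.14 h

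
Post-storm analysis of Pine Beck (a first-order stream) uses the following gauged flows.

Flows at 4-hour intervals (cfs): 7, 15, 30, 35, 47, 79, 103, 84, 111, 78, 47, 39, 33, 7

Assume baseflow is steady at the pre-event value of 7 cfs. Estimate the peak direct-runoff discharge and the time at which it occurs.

Q_p = 104.0 cfs at t = 32 h

Subtracting baseflow gives direct-runoff ordinates: 0.0, 8.0, 23.0, 28.0, 40.0, 72.0, 96.0, 77.0, 104.0, 71.0, 40.0, 32.0, 26.0, 0.0 cfs.
The maximum is 104.0 cfs, occurring at the reading for t = 32 h.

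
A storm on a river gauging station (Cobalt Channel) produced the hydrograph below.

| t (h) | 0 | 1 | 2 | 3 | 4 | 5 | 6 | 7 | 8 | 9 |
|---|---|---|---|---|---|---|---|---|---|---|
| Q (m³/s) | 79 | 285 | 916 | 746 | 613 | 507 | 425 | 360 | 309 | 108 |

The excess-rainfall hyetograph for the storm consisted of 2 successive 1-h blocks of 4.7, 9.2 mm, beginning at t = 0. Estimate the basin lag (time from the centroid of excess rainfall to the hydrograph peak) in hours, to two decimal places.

Centroid of excess rainfall: t_c = Σ P_i·t̄_i / ΣP_i = 1.1619 h (block centres at 0.5, 1.5 h).
Hydrograph peak occurs at t = 2 h, so basin lag t_L = 2 − 1.1619 = 0.84 h.

t_L ≈ 0.84 h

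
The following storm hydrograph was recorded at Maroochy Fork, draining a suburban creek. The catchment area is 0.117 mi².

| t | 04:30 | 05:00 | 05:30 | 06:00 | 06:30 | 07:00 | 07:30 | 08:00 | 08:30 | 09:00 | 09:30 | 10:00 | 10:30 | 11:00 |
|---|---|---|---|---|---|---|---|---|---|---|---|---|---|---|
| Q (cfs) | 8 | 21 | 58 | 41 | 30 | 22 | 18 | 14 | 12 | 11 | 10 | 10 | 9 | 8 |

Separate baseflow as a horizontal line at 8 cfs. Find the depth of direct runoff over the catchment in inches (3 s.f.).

Direct runoff: 0.0, 13.0, 50.0, 33.0, 22.0, 14.0, 10.0, 6.0, 4.0, 3.0, 2.0, 2.0, 1.0, 0.0 cfs; ΣQ_DR = 160.0 cfs.
V = ΣQ_DR · Δt = 160.0 × 1800 s = 2.880 × 10^5 ft³.
Over A = 0.117 mi², depth = V / A = 1.06 in.

d ≈ 1.06 in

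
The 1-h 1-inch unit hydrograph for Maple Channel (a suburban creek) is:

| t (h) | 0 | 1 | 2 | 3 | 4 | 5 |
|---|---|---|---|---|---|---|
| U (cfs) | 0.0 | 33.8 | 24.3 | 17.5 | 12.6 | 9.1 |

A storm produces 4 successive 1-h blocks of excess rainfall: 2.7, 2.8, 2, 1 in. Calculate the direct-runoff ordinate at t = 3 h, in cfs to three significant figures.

By discrete convolution, Q_j = Σ (P_i / 1 in) · U_{j−i}.
At t = 3 h (j=3): Q = (2.7/1)·17.5 + (2.8/1)·24.3 + (2/1)·33.8 + (1/1)·0.0 = 183 cfs.

Q ≈ 183 cfs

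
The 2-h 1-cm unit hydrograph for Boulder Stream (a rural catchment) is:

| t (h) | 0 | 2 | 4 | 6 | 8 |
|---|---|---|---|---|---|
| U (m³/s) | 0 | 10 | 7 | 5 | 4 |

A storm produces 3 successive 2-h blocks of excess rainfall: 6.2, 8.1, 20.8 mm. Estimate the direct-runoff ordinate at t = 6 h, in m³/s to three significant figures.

Q ≈ 29.6 m³/s

By discrete convolution, Q_j = Σ (P_i / 10 mm) · U_{j−i}.
At t = 6 h (j=3): Q = (6.2/10)·5 + (8.1/10)·7 + (20.8/10)·10 = 29.6 m³/s.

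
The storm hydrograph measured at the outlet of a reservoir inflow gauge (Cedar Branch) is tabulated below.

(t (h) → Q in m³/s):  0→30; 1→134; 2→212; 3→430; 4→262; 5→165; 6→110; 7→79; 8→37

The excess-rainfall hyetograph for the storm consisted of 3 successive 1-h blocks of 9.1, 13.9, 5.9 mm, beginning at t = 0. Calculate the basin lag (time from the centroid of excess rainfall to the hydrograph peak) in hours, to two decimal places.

t_L ≈ 1.61 h

Centroid of excess rainfall: t_c = Σ P_i·t̄_i / ΣP_i = 1.3893 h (block centres at 0.5, 1.5, 2.5 h).
Hydrograph peak occurs at t = 3 h, so basin lag t_L = 3 − 1.3893 = 1.61 h.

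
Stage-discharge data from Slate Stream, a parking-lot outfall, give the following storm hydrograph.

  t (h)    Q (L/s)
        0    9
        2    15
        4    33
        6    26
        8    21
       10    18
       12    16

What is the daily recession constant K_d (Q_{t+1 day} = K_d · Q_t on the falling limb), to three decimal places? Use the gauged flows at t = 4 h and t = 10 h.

Between t = 4 h and t = 10 h the flow falls from 33 to 18 L/s over 3×2 h = 6 h.
Per-interval ratio K = (18/33)^(1/3) = 0.8171; K_d = K^(24/2) = 0.089.

K_d ≈ 0.089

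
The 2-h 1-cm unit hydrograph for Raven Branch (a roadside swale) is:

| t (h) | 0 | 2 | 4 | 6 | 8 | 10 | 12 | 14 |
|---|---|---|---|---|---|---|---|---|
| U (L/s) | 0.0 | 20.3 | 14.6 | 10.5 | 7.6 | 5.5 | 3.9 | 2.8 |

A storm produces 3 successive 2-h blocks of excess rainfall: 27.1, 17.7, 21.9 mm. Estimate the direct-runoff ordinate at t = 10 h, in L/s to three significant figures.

Q ≈ 51.4 L/s

By discrete convolution, Q_j = Σ (P_i / 10 mm) · U_{j−i}.
At t = 10 h (j=5): Q = (27.1/10)·5.5 + (17.7/10)·7.6 + (21.9/10)·10.5 = 51.4 L/s.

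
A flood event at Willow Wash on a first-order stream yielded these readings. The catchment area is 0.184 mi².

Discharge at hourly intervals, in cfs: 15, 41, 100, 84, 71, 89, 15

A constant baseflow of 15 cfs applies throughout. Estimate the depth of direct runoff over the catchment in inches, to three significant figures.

d ≈ 2.61 in

Direct runoff: 0.0, 26.0, 85.0, 69.0, 56.0, 74.0, 0.0 cfs; ΣQ_DR = 310.0 cfs.
V = ΣQ_DR · Δt = 310.0 × 3600 s = 1.116 × 10^6 ft³.
Over A = 0.184 mi², depth = V / A = 2.61 in.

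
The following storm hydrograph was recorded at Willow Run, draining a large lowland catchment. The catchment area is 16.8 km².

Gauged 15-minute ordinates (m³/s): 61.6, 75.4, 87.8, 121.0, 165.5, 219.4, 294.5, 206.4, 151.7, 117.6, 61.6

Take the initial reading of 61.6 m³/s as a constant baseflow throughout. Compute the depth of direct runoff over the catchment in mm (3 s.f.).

d ≈ 47.4 mm

Direct runoff: 0.0, 13.8, 26.2, 59.4, 103.9, 157.8, 232.9, 144.8, 90.1, 56.0, 0.0 m³/s; ΣQ_DR = 884.9 m³/s.
V = ΣQ_DR · Δt = 884.9 × 900 s = 7.964 × 10^5 m³.
Over A = 16.8 km², depth = V / A = 47.4 mm.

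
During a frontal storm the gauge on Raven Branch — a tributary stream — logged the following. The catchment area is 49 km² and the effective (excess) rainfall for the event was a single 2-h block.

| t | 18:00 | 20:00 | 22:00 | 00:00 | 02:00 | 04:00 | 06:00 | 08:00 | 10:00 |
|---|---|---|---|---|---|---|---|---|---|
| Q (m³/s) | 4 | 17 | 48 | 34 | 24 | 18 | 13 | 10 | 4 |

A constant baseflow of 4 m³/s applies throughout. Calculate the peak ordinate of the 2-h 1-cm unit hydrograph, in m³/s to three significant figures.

Direct runoff: 0.0, 13.0, 44.0, 30.0, 20.0, 14.0, 9.0, 6.0, 0.0 m³/s; ΣQ_DR = 136.0 m³/s, peak = 44.0 m³/s.
Runoff depth d = ΣQ_DR·Δt / A = 136.0 × 7200 / (49 km²) = 19.98 mm.
The 1-cm UH is the DRH scaled by (10 mm)/d, so U_p = 44.0 × 10/19.98 = 22.0 m³/s.

U_p ≈ 22.0 m³/s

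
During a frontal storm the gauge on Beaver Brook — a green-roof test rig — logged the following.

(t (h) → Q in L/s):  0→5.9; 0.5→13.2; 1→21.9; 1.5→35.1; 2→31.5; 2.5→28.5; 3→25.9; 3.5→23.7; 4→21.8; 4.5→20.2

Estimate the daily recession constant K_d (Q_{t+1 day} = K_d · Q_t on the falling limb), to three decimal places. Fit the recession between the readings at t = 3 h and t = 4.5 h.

Between t = 3 h and t = 4.5 h the flow falls from 25.9 to 20.2 L/s over 3×0.5 h = 1.5 h.
Per-interval ratio K = (20.2/25.9)^(1/3) = 0.9205; K_d = K^(24/0.5) = 0.019.

K_d ≈ 0.019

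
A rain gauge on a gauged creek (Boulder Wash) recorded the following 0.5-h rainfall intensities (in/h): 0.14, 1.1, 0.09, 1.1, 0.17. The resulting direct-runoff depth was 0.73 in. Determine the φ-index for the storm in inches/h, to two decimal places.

φ ≈ 0.37 in/h

Only the 2 blocks with intensity above φ contribute runoff: 1.1, 1.1 in/h.
Σ(I−φ)·Δt = d  ⇒  (1.1+1.1 − 2φ)·0.5 = 0.73
φ = (2.200 − 0.73/0.5) / 2 = 0.37 in/h.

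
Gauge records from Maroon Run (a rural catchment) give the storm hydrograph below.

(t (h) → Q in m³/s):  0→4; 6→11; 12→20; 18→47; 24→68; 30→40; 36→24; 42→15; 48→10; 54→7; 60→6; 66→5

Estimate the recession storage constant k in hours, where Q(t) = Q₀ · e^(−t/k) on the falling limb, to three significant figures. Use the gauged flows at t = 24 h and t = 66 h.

On the falling limb, Q drops from 68 to 5 m³/s between t = 24 h and t = 66 h (Δt = 42 h).
k = −Δt / ln(Q₂/Q₁) = −42 / ln(5/68) = 16.1 h.

k ≈ 16.1 h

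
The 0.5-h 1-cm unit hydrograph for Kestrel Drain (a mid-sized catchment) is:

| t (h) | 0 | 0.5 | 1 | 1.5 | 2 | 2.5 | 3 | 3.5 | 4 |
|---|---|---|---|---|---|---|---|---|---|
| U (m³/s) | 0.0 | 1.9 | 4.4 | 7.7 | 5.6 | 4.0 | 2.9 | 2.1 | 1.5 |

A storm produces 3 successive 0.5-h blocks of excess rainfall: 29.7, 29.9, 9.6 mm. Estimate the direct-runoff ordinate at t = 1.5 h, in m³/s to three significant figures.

By discrete convolution, Q_j = Σ (P_i / 10 mm) · U_{j−i}.
At t = 1.5 h (j=3): Q = (29.7/10)·7.7 + (29.9/10)·4.4 + (9.6/10)·1.9 = 37.8 m³/s.

Q ≈ 37.8 m³/s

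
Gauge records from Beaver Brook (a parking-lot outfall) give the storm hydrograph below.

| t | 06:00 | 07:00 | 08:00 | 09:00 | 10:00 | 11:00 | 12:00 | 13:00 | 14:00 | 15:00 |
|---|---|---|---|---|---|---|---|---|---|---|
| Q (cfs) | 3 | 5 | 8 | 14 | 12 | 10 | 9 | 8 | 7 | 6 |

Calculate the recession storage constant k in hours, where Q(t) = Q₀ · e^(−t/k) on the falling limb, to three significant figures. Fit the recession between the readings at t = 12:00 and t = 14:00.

k ≈ 7.96 h

On the falling limb, Q drops from 9 to 7 cfs between t = 12:00 and t = 14:00 (Δt = 2 h).
k = −Δt / ln(Q₂/Q₁) = −2 / ln(7/9) = 7.96 h.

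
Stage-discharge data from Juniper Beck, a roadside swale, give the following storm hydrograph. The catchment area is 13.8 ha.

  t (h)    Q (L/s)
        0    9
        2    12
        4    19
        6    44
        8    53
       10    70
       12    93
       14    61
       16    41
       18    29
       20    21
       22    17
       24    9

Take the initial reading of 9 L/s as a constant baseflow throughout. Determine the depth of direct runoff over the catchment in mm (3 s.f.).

d ≈ 18.8 mm

Direct runoff: 0.0, 3.0, 10.0, 35.0, 44.0, 61.0, 84.0, 52.0, 32.0, 20.0, 12.0, 8.0, 0.0 L/s; ΣQ_DR = 361.0 L/s.
V = ΣQ_DR · Δt = 361.0 × 7200 s = 2.599 × 10^6 L.
Over A = 13.8 ha, depth = V / A = 18.8 mm.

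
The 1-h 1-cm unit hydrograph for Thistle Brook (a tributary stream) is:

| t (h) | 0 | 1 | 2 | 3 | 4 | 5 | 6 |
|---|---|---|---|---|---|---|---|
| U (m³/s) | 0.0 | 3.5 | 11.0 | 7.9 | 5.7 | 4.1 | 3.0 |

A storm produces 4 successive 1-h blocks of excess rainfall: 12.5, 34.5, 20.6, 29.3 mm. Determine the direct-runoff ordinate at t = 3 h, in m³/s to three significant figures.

Q ≈ 55.0 m³/s

By discrete convolution, Q_j = Σ (P_i / 10 mm) · U_{j−i}.
At t = 3 h (j=3): Q = (12.5/10)·7.9 + (34.5/10)·11.0 + (20.6/10)·3.5 + (29.3/10)·0.0 = 55.0 m³/s.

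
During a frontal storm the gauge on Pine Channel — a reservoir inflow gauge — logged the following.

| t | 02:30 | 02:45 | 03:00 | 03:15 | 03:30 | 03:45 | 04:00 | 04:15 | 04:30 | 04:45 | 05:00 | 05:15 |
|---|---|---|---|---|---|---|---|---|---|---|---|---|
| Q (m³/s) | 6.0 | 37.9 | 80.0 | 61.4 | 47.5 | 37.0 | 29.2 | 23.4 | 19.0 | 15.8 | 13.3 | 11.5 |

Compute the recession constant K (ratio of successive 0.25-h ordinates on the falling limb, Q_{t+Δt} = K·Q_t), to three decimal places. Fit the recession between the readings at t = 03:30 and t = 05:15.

K ≈ 0.817

Using the recession-limb readings at t = 03:30 and t = 05:15: Q falls from 47.5 to 11.5 m³/s over 7 intervals.
K = (Q₂/Q₁)^(1/7) = (11.5/47.5)^(1/7) = 0.817.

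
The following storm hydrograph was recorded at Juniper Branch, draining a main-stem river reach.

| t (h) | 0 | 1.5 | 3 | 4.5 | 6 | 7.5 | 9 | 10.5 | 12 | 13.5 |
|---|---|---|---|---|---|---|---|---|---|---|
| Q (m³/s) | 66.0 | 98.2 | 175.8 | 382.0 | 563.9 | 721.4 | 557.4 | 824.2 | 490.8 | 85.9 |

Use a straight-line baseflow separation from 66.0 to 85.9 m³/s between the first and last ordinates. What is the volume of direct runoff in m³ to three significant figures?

Direct-runoff ordinates (Q − Q_b): 0.00, 29.99, 105.38, 309.37, 489.06, 644.34, 478.13, 742.72, 407.11, 0.00 m³/s.
ΣQ_DR = 3206 m³/s.
With Δt = 1.5 h = 5400 s, V = ΣQ_DR · Δt = 3206 × 5400 = 1.73 × 10^7 m³.

V ≈ 1.73 × 10^7 m³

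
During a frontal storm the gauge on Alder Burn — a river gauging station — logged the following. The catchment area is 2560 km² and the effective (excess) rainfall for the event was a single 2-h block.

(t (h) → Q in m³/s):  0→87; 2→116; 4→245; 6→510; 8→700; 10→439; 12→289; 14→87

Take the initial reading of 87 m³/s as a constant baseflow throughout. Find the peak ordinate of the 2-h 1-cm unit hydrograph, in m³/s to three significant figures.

Direct runoff: 0.0, 29.0, 158.0, 423.0, 613.0, 352.0, 202.0, 0.0 m³/s; ΣQ_DR = 1777 m³/s, peak = 613.0 m³/s.
Runoff depth d = ΣQ_DR·Δt / A = 1777 × 7200 / (2560 km²) = 4.998 mm.
The 1-cm UH is the DRH scaled by (10 mm)/d, so U_p = 613.0 × 10/4.998 = 1230 m³/s.

U_p ≈ 1230 m³/s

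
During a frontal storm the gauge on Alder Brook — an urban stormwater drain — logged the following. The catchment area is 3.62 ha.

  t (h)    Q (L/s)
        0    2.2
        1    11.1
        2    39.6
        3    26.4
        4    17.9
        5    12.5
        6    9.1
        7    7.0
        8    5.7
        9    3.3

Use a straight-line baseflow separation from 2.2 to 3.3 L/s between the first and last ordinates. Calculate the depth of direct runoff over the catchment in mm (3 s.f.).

Direct runoff: 0.00, 8.78, 37.16, 23.83, 15.21, 9.69, 6.17, 3.94, 2.52, 0.00 L/s; ΣQ_DR = 107.3 L/s.
V = ΣQ_DR · Δt = 107.3 × 3600 s = 3.863 × 10^5 L.
Over A = 3.62 ha, depth = V / A = 10.7 mm.

d ≈ 10.7 mm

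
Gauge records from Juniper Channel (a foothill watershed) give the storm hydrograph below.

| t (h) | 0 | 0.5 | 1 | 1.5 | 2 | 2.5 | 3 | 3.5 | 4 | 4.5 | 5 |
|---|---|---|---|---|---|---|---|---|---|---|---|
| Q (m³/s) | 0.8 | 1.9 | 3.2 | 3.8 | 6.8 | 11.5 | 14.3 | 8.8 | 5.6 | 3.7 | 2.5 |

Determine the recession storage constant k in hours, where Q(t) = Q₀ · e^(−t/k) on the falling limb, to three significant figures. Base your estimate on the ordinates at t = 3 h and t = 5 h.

On the falling limb, Q drops from 14.3 to 2.5 m³/s between t = 3 h and t = 5 h (Δt = 2 h).
k = −Δt / ln(Q₂/Q₁) = −2 / ln(2.5/14.3) = 1.15 h.

k ≈ 1.15 h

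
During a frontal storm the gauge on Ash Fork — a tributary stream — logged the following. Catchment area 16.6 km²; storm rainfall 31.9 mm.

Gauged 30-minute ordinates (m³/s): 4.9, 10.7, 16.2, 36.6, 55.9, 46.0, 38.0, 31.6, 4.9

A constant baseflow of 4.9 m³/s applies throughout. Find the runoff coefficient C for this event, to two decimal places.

ΣQ_DR = 200.7 m³/s; V = ΣQ_DR·Δt = 3.613 × 10^5 m³.
Runoff depth d = V / A = 21.76 mm.
C = d / P = 21.76 / 31.9 = 0.68.

C ≈ 0.68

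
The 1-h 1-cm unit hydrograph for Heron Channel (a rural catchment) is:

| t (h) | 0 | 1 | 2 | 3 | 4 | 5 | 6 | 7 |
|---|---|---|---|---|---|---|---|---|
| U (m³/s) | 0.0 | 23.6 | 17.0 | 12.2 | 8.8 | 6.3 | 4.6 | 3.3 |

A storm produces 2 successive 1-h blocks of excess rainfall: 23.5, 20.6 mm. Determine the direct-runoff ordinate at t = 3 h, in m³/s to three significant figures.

By discrete convolution, Q_j = Σ (P_i / 10 mm) · U_{j−i}.
At t = 3 h (j=3): Q = (23.5/10)·12.2 + (20.6/10)·17.0 = 63.7 m³/s.

Q ≈ 63.7 m³/s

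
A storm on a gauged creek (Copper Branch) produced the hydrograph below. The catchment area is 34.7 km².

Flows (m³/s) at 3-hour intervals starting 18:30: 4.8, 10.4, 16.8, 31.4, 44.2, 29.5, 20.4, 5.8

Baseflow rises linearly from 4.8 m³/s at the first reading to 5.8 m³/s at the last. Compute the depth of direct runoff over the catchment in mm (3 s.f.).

Direct runoff: 0.00, 5.46, 11.71, 26.17, 38.83, 23.99, 14.74, 0.00 m³/s; ΣQ_DR = 120.9 m³/s.
V = ΣQ_DR · Δt = 120.9 × 10800 s = 1.306 × 10^6 m³.
Over A = 34.7 km², depth = V / A = 37.6 mm.

d ≈ 37.6 mm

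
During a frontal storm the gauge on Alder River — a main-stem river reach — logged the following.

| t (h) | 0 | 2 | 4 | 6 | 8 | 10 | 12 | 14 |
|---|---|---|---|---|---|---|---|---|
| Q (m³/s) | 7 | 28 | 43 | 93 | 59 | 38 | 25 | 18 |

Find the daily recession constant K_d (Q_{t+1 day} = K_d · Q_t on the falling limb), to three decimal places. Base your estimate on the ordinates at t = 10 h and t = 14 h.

K_d ≈ 0.011

Between t = 10 h and t = 14 h the flow falls from 38 to 18 m³/s over 2×2 h = 4 h.
Per-interval ratio K = (18/38)^(1/2) = 0.6882; K_d = K^(24/2) = 0.011.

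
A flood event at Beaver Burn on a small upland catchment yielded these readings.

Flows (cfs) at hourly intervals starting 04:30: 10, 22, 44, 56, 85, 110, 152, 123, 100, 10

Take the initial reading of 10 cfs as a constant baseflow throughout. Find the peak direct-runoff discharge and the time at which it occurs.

Q_p = 142.0 cfs at t = 10:30

Subtracting baseflow gives direct-runoff ordinates: 0.0, 12.0, 34.0, 46.0, 75.0, 100.0, 142.0, 113.0, 90.0, 0.0 cfs.
The maximum is 142.0 cfs, occurring at the reading for t = 10:30.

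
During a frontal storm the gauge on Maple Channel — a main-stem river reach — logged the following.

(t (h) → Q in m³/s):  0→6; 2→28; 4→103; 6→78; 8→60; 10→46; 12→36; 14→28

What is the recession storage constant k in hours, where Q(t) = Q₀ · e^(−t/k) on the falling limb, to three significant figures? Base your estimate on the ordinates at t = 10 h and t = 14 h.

k ≈ 8.06 h

On the falling limb, Q drops from 46 to 28 m³/s between t = 10 h and t = 14 h (Δt = 4 h).
k = −Δt / ln(Q₂/Q₁) = −4 / ln(28/46) = 8.06 h.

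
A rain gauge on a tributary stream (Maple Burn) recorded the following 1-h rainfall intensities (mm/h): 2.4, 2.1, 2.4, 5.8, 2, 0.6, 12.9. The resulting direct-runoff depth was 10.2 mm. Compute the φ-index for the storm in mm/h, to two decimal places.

Only the 2 blocks with intensity above φ contribute runoff: 5.8, 12.9 mm/h.
Σ(I−φ)·Δt = d  ⇒  (5.8+12.9 − 2φ)·1 = 10.2
φ = (18.70 − 10.2/1) / 2 = 4.25 mm/h.

φ ≈ 4.25 mm/h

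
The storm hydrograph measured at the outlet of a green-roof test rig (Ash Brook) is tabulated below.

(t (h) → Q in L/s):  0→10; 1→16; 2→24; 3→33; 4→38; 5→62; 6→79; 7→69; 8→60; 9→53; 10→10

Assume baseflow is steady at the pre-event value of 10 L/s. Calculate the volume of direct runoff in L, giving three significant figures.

V ≈ 1.24 × 10^6 L

Direct-runoff ordinates (Q − Q_b): 0.0, 6.0, 14.0, 23.0, 28.0, 52.0, 69.0, 59.0, 50.0, 43.0, 0.0 L/s.
ΣQ_DR = 344.0 L/s.
With Δt = 1 h = 3600 s, V = ΣQ_DR · Δt = 344.0 × 3600 = 1.24 × 10^6 L.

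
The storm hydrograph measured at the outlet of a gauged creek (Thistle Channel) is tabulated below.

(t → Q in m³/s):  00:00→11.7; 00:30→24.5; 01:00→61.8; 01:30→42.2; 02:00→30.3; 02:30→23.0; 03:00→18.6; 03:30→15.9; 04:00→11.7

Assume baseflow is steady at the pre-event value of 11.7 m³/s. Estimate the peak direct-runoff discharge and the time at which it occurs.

Q_p = 50.1 m³/s at t = 01:00

Subtracting baseflow gives direct-runoff ordinates: 0.0, 12.8, 50.1, 30.5, 18.6, 11.3, 6.9, 4.2, 0.0 m³/s.
The maximum is 50.1 m³/s, occurring at the reading for t = 01:00.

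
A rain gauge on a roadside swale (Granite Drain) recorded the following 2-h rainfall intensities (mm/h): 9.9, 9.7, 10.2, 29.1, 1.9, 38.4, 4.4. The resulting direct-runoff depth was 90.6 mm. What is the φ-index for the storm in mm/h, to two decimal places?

φ ≈ 11.10 mm/h

Only the 2 blocks with intensity above φ contribute runoff: 29.1, 38.4 mm/h.
Σ(I−φ)·Δt = d  ⇒  (29.1+38.4 − 2φ)·2 = 90.6
φ = (67.50 − 90.6/2) / 2 = 11.10 mm/h.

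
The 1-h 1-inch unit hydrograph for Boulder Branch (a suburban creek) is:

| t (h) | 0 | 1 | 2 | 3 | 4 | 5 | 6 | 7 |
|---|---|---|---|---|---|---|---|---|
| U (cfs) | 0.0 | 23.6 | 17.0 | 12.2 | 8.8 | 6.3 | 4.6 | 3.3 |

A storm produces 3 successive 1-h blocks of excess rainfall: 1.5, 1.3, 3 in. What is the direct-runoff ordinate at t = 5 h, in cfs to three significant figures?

By discrete convolution, Q_j = Σ (P_i / 1 in) · U_{j−i}.
At t = 5 h (j=5): Q = (1.5/1)·6.3 + (1.3/1)·8.8 + (3/1)·12.2 = 57.5 cfs.

Q ≈ 57.5 cfs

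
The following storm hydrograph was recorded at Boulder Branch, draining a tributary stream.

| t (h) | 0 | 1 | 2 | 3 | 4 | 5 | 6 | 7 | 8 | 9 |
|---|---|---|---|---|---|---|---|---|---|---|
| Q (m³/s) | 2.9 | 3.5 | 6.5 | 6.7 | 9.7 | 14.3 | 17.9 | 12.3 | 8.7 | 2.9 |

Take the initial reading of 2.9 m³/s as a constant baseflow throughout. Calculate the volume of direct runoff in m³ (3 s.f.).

V ≈ 2.03 × 10^5 m³

Direct-runoff ordinates (Q − Q_b): 0.0, 0.6, 3.6, 3.8, 6.8, 11.4, 15.0, 9.4, 5.8, 0.0 m³/s.
ΣQ_DR = 56.40 m³/s.
With Δt = 1 h = 3600 s, V = ΣQ_DR · Δt = 56.40 × 3600 = 2.03 × 10^5 m³.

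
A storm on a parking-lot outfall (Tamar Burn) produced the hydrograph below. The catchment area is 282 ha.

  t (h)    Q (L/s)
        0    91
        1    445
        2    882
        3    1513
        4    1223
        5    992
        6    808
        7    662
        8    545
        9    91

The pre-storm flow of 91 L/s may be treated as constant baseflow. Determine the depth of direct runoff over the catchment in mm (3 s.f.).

d ≈ 8.10 mm

Direct runoff: 0.0, 354.0, 791.0, 1422.0, 1132.0, 901.0, 717.0, 571.0, 454.0, 0.0 L/s; ΣQ_DR = 6342 L/s.
V = ΣQ_DR · Δt = 6342 × 3600 s = 2.283 × 10^7 L.
Over A = 282 ha, depth = V / A = 8.10 mm.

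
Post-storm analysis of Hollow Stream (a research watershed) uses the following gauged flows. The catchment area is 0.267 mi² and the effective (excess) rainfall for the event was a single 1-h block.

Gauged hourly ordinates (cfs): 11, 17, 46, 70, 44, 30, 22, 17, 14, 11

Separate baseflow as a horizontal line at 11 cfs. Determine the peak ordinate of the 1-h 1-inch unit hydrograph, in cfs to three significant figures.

Direct runoff: 0.0, 6.0, 35.0, 59.0, 33.0, 19.0, 11.0, 6.0, 3.0, 0.0 cfs; ΣQ_DR = 172.0 cfs, peak = 59.0 cfs.
Runoff depth d = ΣQ_DR·Δt / A = 172.0 × 3600 / (0.267 mi²) = 0.9982 in.
The 1-inch UH is the DRH scaled by (1 in)/d, so U_p = 59.0 × 1/0.9982 = 59.1 cfs.

U_p ≈ 59.1 cfs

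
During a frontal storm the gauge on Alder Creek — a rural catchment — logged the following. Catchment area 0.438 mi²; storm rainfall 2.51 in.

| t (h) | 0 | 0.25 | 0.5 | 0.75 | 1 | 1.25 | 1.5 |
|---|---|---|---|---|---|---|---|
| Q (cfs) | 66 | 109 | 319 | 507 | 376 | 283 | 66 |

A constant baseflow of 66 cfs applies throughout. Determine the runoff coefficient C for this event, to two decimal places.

ΣQ_DR = 1264 cfs; V = ΣQ_DR·Δt = 1.138 × 10^6 ft³.
Runoff depth d = V / A = 1.118 in.
C = d / P = 1.118 / 2.51 = 0.45.

C ≈ 0.45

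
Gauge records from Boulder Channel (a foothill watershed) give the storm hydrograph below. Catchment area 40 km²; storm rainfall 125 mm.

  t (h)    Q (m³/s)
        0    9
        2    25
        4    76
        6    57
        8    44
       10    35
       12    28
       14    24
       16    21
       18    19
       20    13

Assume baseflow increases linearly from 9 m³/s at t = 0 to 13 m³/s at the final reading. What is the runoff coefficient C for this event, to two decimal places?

C ≈ 0.33

ΣQ_DR = 230.0 m³/s; V = ΣQ_DR·Δt = 1.656 × 10^6 m³.
Runoff depth d = V / A = 41.40 mm.
C = d / P = 41.40 / 125 = 0.33.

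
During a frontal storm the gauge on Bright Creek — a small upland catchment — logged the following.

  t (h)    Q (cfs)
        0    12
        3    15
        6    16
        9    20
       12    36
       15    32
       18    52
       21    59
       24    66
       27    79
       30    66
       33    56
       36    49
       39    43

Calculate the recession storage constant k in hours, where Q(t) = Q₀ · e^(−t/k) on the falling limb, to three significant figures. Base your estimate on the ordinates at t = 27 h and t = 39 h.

On the falling limb, Q drops from 79 to 43 cfs between t = 27 h and t = 39 h (Δt = 12 h).
k = −Δt / ln(Q₂/Q₁) = −12 / ln(43/79) = 19.7 h.

k ≈ 19.7 h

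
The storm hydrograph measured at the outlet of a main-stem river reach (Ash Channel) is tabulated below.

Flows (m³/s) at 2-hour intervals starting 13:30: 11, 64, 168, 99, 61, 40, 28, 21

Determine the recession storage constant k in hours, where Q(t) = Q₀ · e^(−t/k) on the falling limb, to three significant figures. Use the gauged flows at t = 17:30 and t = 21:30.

On the falling limb, Q drops from 168 to 61 m³/s between t = 17:30 and t = 21:30 (Δt = 4 h).
k = −Δt / ln(Q₂/Q₁) = −4 / ln(61/168) = 3.95 h.

k ≈ 3.95 h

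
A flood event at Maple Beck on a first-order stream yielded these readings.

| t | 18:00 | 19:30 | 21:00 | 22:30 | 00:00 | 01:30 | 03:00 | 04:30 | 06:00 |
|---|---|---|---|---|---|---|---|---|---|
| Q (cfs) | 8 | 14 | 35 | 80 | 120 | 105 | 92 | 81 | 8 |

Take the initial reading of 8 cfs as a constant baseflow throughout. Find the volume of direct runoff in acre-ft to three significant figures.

V ≈ 58.4 acre-ft

Direct-runoff ordinates (Q − Q_b): 0.0, 6.0, 27.0, 72.0, 112.0, 97.0, 84.0, 73.0, 0.0 cfs.
ΣQ_DR = 471.0 cfs.
With Δt = 1.5 h = 5400 s, V = ΣQ_DR · Δt = 471.0 × 5400 = 2.54 × 10^6 ft³ = 58.4 acre-ft.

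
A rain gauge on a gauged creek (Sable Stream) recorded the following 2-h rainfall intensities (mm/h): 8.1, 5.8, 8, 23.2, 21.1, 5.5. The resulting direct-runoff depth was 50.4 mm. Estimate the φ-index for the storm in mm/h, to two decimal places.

Only the 2 blocks with intensity above φ contribute runoff: 23.2, 21.1 mm/h.
Σ(I−φ)·Δt = d  ⇒  (23.2+21.1 − 2φ)·2 = 50.4
φ = (44.30 − 50.4/2) / 2 = 9.55 mm/h.

φ ≈ 9.55 mm/h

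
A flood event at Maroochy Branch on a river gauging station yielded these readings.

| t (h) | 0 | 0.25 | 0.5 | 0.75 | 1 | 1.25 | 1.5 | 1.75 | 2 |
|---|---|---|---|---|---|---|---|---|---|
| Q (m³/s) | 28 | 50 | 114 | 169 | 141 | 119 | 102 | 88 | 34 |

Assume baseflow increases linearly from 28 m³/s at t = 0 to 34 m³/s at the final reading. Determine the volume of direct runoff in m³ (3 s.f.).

V ≈ 5.09 × 10^5 m³

Direct-runoff ordinates (Q − Q_b): 0.00, 21.25, 84.50, 138.75, 110.00, 87.25, 69.50, 54.75, 0.00 m³/s.
ΣQ_DR = 566.0 m³/s.
With Δt = 0.25 h = 900 s, V = ΣQ_DR · Δt = 566.0 × 900 = 5.09 × 10^5 m³.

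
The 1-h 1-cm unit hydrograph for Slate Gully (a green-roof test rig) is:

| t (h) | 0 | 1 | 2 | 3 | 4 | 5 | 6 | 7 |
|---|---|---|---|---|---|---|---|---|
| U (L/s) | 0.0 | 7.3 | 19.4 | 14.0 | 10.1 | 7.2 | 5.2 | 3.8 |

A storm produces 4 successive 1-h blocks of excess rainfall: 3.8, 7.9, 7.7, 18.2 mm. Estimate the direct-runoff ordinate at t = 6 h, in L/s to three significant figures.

By discrete convolution, Q_j = Σ (P_i / 10 mm) · U_{j−i}.
At t = 6 h (j=6): Q = (3.8/10)·5.2 + (7.9/10)·7.2 + (7.7/10)·10.1 + (18.2/10)·14.0 = 40.9 L/s.

Q ≈ 40.9 L/s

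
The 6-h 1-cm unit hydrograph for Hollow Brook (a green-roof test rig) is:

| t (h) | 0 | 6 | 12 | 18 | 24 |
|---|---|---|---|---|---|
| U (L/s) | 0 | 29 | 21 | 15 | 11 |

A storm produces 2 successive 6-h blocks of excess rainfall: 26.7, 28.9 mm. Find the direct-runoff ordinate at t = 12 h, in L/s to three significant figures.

Q ≈ 140 L/s

By discrete convolution, Q_j = Σ (P_i / 10 mm) · U_{j−i}.
At t = 12 h (j=2): Q = (26.7/10)·21 + (28.9/10)·29 = 140 L/s.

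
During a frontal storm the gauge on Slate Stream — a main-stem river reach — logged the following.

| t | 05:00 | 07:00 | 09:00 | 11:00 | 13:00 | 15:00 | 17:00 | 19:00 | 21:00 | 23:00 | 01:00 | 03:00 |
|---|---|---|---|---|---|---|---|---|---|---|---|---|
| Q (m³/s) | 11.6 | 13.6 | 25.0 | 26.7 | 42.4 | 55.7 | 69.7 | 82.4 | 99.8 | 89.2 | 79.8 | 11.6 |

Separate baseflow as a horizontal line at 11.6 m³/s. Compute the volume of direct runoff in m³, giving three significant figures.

V ≈ 3.37 × 10^6 m³

Direct-runoff ordinates (Q − Q_b): 0.0, 2.0, 13.4, 15.1, 30.8, 44.1, 58.1, 70.8, 88.2, 77.6, 68.2, 0.0 m³/s.
ΣQ_DR = 468.3 m³/s.
With Δt = 2 h = 7200 s, V = ΣQ_DR · Δt = 468.3 × 7200 = 3.37 × 10^6 m³.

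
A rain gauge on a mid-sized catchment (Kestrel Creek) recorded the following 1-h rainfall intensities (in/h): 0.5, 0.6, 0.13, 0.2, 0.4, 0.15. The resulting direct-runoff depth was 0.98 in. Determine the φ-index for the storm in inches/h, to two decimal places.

φ ≈ 0.18 in/h

Only the 4 blocks with intensity above φ contribute runoff: 0.5, 0.6, 0.2, 0.4 in/h.
Σ(I−φ)·Δt = d  ⇒  (0.5+0.6+0.2+0.4 − 4φ)·1 = 0.98
φ = (1.700 − 0.98/1) / 4 = 0.18 in/h.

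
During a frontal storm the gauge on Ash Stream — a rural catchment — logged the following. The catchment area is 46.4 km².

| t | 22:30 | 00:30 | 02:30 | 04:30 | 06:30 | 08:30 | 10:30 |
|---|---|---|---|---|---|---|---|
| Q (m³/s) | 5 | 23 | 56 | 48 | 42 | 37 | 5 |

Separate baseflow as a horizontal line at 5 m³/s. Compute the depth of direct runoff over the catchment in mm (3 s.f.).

d ≈ 28.1 mm

Direct runoff: 0.0, 18.0, 51.0, 43.0, 37.0, 32.0, 0.0 m³/s; ΣQ_DR = 181.0 m³/s.
V = ΣQ_DR · Δt = 181.0 × 7200 s = 1.303 × 10^6 m³.
Over A = 46.4 km², depth = V / A = 28.1 mm.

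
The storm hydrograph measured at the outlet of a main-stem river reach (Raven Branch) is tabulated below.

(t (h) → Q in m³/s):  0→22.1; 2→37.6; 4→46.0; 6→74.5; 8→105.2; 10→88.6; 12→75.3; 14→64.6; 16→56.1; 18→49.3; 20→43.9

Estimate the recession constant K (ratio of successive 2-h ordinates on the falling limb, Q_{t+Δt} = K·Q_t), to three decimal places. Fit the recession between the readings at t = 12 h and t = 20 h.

Using the recession-limb readings at t = 12 h and t = 20 h: Q falls from 75.3 to 43.9 m³/s over 4 intervals.
K = (Q₂/Q₁)^(1/4) = (43.9/75.3)^(1/4) = 0.874.

K ≈ 0.874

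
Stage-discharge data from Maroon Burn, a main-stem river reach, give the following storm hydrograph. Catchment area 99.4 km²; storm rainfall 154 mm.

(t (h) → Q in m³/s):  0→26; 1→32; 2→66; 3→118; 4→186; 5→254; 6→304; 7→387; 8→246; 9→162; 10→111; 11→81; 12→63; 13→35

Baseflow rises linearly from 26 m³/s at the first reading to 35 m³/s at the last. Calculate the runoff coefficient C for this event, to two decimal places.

ΣQ_DR = 1644 m³/s; V = ΣQ_DR·Δt = 5.918 × 10^6 m³.
Runoff depth d = V / A = 59.54 mm.
C = d / P = 59.54 / 154 = 0.39.

C ≈ 0.39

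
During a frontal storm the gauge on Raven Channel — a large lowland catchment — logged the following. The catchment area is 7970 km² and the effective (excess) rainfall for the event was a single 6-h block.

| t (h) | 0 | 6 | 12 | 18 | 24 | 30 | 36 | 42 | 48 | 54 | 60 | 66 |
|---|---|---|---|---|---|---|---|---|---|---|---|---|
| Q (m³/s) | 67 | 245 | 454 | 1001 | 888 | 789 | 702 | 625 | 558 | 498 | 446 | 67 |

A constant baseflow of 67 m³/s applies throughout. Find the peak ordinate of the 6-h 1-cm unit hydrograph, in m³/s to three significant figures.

Direct runoff: 0.0, 178.0, 387.0, 934.0, 821.0, 722.0, 635.0, 558.0, 491.0, 431.0, 379.0, 0.0 m³/s; ΣQ_DR = 5536 m³/s, peak = 934.0 m³/s.
Runoff depth d = ΣQ_DR·Δt / A = 5536 × 21600 / (7970 km²) = 15.00 mm.
The 1-cm UH is the DRH scaled by (10 mm)/d, so U_p = 934.0 × 10/15.00 = 623 m³/s.

U_p ≈ 623 m³/s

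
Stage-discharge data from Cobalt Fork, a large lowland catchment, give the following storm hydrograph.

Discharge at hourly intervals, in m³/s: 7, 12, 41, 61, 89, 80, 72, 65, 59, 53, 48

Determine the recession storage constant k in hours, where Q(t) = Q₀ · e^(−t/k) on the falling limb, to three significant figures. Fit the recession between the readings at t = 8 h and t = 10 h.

k ≈ 9.69 h

On the falling limb, Q drops from 59 to 48 m³/s between t = 8 h and t = 10 h (Δt = 2 h).
k = −Δt / ln(Q₂/Q₁) = −2 / ln(48/59) = 9.69 h.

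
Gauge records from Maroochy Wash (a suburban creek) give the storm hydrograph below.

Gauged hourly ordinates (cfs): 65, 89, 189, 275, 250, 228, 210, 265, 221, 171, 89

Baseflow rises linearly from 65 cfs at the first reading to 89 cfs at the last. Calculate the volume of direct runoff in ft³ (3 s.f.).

V ≈ 4.34 × 10^6 ft³

Direct-runoff ordinates (Q − Q_b): 0.00, 21.60, 119.20, 202.80, 175.40, 151.00, 130.60, 183.20, 136.80, 84.40, 0.00 cfs.
ΣQ_DR = 1205 cfs.
With Δt = 1 h = 3600 s, V = ΣQ_DR · Δt = 1205 × 3600 = 4.34 × 10^6 ft³.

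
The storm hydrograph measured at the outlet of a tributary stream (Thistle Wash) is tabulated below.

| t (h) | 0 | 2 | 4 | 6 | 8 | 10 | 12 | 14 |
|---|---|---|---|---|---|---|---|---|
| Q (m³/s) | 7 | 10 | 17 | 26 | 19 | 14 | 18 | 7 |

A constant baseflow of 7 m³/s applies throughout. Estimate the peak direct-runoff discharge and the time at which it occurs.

Subtracting baseflow gives direct-runoff ordinates: 0.0, 3.0, 10.0, 19.0, 12.0, 7.0, 11.0, 0.0 m³/s.
The maximum is 19.0 m³/s, occurring at the reading for t = 6 h.

Q_p = 19.0 m³/s at t = 6 h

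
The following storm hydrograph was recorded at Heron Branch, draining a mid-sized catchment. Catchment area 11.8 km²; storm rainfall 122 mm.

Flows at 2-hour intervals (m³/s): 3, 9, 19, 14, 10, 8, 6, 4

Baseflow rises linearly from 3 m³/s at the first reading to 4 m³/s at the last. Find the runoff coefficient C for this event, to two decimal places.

ΣQ_DR = 45.00 m³/s; V = ΣQ_DR·Δt = 3.240 × 10^5 m³.
Runoff depth d = V / A = 27.46 mm.
C = d / P = 27.46 / 122 = 0.23.

C ≈ 0.23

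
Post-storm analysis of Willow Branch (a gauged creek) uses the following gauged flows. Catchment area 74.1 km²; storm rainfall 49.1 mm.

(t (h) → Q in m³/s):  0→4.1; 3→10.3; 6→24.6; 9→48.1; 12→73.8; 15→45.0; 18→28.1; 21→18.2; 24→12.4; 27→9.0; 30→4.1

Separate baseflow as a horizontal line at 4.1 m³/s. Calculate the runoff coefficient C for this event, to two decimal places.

C ≈ 0.69

ΣQ_DR = 232.6 m³/s; V = ΣQ_DR·Δt = 2.512 × 10^6 m³.
Runoff depth d = V / A = 33.90 mm.
C = d / P = 33.90 / 49.1 = 0.69.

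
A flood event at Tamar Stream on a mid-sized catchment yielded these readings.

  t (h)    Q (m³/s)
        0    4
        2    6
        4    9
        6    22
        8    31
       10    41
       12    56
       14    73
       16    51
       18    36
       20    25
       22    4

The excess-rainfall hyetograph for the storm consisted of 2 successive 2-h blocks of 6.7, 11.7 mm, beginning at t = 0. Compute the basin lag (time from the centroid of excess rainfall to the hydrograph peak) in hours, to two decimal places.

Centroid of excess rainfall: t_c = Σ P_i·t̄_i / ΣP_i = 2.2717 h (block centres at 1, 3 h).
Hydrograph peak occurs at t = 14 h, so basin lag t_L = 14 − 2.2717 = 11.73 h.

t_L ≈ 11.73 h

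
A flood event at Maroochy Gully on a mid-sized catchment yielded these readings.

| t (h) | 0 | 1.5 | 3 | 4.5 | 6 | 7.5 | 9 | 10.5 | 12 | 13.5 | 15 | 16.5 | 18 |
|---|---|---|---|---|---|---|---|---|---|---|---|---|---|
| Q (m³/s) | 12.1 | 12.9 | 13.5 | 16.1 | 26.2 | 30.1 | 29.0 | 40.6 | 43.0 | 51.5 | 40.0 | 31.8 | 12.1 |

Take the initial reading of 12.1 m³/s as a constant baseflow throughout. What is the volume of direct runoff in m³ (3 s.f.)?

V ≈ 1.09 × 10^6 m³

Direct-runoff ordinates (Q − Q_b): 0.0, 0.8, 1.4, 4.0, 14.1, 18.0, 16.9, 28.5, 30.9, 39.4, 27.9, 19.7, 0.0 m³/s.
ΣQ_DR = 201.6 m³/s.
With Δt = 1.5 h = 5400 s, V = ΣQ_DR · Δt = 201.6 × 5400 = 1.09 × 10^6 m³.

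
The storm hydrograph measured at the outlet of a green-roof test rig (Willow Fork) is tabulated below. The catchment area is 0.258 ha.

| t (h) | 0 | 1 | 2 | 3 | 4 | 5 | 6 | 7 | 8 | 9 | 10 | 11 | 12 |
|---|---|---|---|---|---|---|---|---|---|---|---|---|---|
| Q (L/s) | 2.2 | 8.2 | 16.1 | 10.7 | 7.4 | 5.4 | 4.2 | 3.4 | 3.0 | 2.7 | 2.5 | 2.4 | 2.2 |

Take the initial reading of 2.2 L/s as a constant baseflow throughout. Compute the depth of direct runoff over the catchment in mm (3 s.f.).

d ≈ 58.3 mm

Direct runoff: 0.0, 6.0, 13.9, 8.5, 5.2, 3.2, 2.0, 1.2, 0.8, 0.5, 0.3, 0.2, 0.0 L/s; ΣQ_DR = 41.80 L/s.
V = ΣQ_DR · Δt = 41.80 × 3600 s = 1.505 × 10^5 L.
Over A = 0.258 ha, depth = V / A = 58.3 mm.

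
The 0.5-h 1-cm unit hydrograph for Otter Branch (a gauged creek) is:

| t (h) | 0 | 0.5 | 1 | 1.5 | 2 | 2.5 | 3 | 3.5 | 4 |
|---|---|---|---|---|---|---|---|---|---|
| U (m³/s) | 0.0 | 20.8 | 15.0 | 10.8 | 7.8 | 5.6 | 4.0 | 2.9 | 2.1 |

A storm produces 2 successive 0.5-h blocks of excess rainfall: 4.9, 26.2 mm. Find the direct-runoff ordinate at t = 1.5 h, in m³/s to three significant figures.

By discrete convolution, Q_j = Σ (P_i / 10 mm) · U_{j−i}.
At t = 1.5 h (j=3): Q = (4.9/10)·10.8 + (26.2/10)·15.0 = 44.6 m³/s.

Q ≈ 44.6 m³/s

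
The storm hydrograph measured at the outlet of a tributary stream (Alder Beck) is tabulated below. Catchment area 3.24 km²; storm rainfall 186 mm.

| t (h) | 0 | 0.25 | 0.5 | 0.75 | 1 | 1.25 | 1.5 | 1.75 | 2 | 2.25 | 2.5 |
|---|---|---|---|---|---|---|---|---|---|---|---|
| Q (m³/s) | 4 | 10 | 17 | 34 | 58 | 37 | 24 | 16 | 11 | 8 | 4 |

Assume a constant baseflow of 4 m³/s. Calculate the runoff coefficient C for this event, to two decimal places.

ΣQ_DR = 179.0 m³/s; V = ΣQ_DR·Δt = 1.611 × 10^5 m³.
Runoff depth d = V / A = 49.72 mm.
C = d / P = 49.72 / 186 = 0.27.

C ≈ 0.27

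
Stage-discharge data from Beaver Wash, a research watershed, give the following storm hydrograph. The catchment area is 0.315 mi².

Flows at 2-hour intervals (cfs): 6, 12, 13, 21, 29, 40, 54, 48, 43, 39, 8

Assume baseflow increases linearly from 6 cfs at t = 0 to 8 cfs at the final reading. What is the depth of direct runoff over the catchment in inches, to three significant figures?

d ≈ 2.32 in

Direct runoff: 0.00, 5.80, 6.60, 14.40, 22.20, 33.00, 46.80, 40.60, 35.40, 31.20, 0.00 cfs; ΣQ_DR = 236.0 cfs.
V = ΣQ_DR · Δt = 236.0 × 7200 s = 1.699 × 10^6 ft³.
Over A = 0.315 mi², depth = V / A = 2.32 in.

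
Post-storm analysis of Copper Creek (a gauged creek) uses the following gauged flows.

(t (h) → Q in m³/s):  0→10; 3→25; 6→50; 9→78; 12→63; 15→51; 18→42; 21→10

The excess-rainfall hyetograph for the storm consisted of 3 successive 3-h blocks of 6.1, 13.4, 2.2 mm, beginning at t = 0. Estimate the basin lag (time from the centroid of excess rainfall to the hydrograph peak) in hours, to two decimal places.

t_L ≈ 5.04 h

Centroid of excess rainfall: t_c = Σ P_i·t̄_i / ΣP_i = 3.9608 h (block centres at 1.5, 4.5, 7.5 h).
Hydrograph peak occurs at t = 9 h, so basin lag t_L = 9 − 3.9608 = 5.04 h.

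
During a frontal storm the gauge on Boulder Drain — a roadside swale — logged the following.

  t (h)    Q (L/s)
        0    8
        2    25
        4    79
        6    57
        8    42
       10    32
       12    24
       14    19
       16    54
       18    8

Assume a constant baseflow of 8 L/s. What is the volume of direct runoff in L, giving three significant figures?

Direct-runoff ordinates (Q − Q_b): 0.0, 17.0, 71.0, 49.0, 34.0, 24.0, 16.0, 11.0, 46.0, 0.0 L/s.
ΣQ_DR = 268.0 L/s.
With Δt = 2 h = 7200 s, V = ΣQ_DR · Δt = 268.0 × 7200 = 1.93 × 10^6 L.

V ≈ 1.93 × 10^6 L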